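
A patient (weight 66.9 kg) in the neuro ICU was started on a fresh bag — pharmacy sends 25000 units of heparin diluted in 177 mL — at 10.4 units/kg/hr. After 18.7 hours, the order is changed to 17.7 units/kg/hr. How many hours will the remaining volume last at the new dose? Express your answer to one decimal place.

10.1 hours

Initial rate:
Dose = 10.4 units/kg/hr × 66.9 kg = 695.76 units/hr
Concentration = 25000 units ÷ 177 mL = 141.2429 units/mL
Rate = 695.76 units/hr ÷ 141.2429 units/mL = 4.925981 mL/hr
Volume infused so far = 4.925981 mL/hr × 18.7 hr = 92.11584 mL
Volume remaining = 177 − 92.11584 = 84.88416 mL
New rate:
Dose = 17.7 units/kg/hr × 66.9 kg = 1184.13 units/hr
Rate = 1184.13 units/hr ÷ 141.2429 units/mL = 8.38364 mL/hr
Time remaining = 84.88416 mL ÷ 8.38364 mL/hr = 10.12498 hr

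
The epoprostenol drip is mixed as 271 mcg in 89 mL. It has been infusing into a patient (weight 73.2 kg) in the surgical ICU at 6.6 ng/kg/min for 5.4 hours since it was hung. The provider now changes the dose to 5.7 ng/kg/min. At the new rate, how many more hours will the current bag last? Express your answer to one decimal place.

4.6 hours

Initial rate:
Dose = 6.6 ng/kg/min × 73.2 kg = 483.12 ng/min
483.12 ng/min × 60 min/hr = 28987.2 ng/hr
Concentration = 271 mcg ÷ 89 mL = 3.044944 mcg/mL = 3044.944 ng/mL
Rate = 28987.2 ng/hr ÷ 3044.944 ng/mL = 9.519782 mL/hr
Volume infused so far = 9.519782 mL/hr × 5.4 hr = 51.40682 mL
Volume remaining = 89 − 51.40682 = 37.59318 mL
New rate:
Dose = 5.7 ng/kg/min × 73.2 kg = 417.24 ng/min
417.24 ng/min × 60 min/hr = 25034.4 ng/hr
Rate = 25034.4 ng/hr ÷ 3044.944 ng/mL = 8.22163 mL/hr
Time remaining = 37.59318 mL ÷ 8.22163 mL/hr = 4.572473 hr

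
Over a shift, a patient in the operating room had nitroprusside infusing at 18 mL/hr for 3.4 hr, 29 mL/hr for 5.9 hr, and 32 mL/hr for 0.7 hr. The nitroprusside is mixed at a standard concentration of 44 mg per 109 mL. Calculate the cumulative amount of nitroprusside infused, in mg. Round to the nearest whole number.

103 mg

Concentration = 44 mg ÷ 109 mL = 0.4036697 mg/mL
Stage 1: 18 mL/hr × 3.4 hr = 61.2 mL → 61.2 mL × 0.4036697 mg/mL = 24.70459 mg
Stage 2: 29 mL/hr × 5.9 hr = 171.1 mL → 171.1 mL × 0.4036697 mg/mL = 69.06789 mg
Stage 3: 32 mL/hr × 0.7 hr = 22.4 mL → 22.4 mL × 0.4036697 mg/mL = 9.042202 mg
Total = 24.70459 + 69.06789 + 9.042202 = 102.8147 mg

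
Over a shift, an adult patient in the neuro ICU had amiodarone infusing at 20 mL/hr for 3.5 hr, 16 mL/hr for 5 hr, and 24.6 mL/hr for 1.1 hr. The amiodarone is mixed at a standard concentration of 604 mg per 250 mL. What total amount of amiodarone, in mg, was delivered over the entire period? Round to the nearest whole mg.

Concentration = 604 mg ÷ 250 mL = 2.416 mg/mL
Stage 1: 20 mL/hr × 3.5 hr = 70 mL → 70 mL × 2.416 mg/mL = 169.12 mg
Stage 2: 16 mL/hr × 5 hr = 80 mL → 80 mL × 2.416 mg/mL = 193.28 mg
Stage 3: 24.6 mL/hr × 1.1 hr = 27.06 mL → 27.06 mL × 2.416 mg/mL = 65.37696 mg
Total = 169.12 + 193.28 + 65.37696 = 427.777 mg

428 mg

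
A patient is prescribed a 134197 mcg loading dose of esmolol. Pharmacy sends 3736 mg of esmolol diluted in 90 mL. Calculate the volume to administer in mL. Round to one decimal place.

Concentration = 3736 mg ÷ 90 mL = 41.51111 mg/mL = 41511.11 mcg/mL
Volume = 134197 mcg ÷ 41511.11 mcg/mL = 3.232797 mL

3.2 mL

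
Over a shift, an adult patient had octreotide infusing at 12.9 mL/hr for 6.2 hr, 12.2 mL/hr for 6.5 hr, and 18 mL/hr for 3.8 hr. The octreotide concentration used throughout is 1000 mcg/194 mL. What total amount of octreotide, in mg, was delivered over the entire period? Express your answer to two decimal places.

1.17 mg

Concentration = 1000 mcg ÷ 194 mL = 5.154639 mcg/mL
Stage 1: 12.9 mL/hr × 6.2 hr = 79.98 mL → 79.98 mL × 5.154639 mcg/mL = 412.268 mcg
Stage 2: 12.2 mL/hr × 6.5 hr = 79.3 mL → 79.3 mL × 5.154639 mcg/mL = 408.7629 mcg
Stage 3: 18 mL/hr × 3.8 hr = 68.4 mL → 68.4 mL × 5.154639 mcg/mL = 352.5773 mcg
Total = 412.268 + 408.7629 + 352.5773 = 1173.608 mcg = 1.173608 mg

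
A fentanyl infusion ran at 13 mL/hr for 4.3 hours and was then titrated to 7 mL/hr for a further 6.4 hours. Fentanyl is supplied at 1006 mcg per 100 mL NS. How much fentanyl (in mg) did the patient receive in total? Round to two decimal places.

Concentration = 1006 mcg ÷ 100 mL = 10.06 mcg/mL
Stage 1: 13 mL/hr × 4.3 hr = 55.9 mL → 55.9 mL × 10.06 mcg/mL = 562.354 mcg
Stage 2: 7 mL/hr × 6.4 hr = 44.8 mL → 44.8 mL × 10.06 mcg/mL = 450.688 mcg
Total = 562.354 + 450.688 = 1013.042 mcg = 1.013042 mg

1.01 mg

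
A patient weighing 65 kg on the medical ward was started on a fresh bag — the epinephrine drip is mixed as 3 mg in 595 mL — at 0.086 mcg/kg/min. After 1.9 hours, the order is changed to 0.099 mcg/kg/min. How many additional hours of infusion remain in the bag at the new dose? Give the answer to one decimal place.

Initial rate:
Dose = 0.086 mcg/kg/min × 65 kg = 5.59 mcg/min
5.59 mcg/min × 60 min/hr = 335.4 mcg/hr
Concentration = 3 mg ÷ 595 mL = 0.005042017 mg/mL = 5.042017 mcg/mL
Rate = 335.4 mcg/hr ÷ 5.042017 mcg/mL = 66.521 mL/hr
Volume infused so far = 66.521 mL/hr × 1.9 hr = 126.3899 mL
Volume remaining = 595 − 126.3899 = 468.6101 mL
New rate:
Dose = 0.099 mcg/kg/min × 65 kg = 6.435 mcg/min
6.435 mcg/min × 60 min/hr = 386.1 mcg/hr
Rate = 386.1 mcg/hr ÷ 5.042017 mcg/mL = 76.5765 mL/hr
Time remaining = 468.6101 mL ÷ 76.5765 mL/hr = 6.119503 hr

6.1 hours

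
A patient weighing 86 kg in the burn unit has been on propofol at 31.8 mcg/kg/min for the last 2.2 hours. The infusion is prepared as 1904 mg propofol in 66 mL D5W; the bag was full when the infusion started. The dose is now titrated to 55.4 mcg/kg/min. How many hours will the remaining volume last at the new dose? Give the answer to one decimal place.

Initial rate:
Dose = 31.8 mcg/kg/min × 86 kg = 2734.8 mcg/min
2734.8 mcg/min × 60 min/hr = 164088 mcg/hr
Concentration = 1904 mg ÷ 66 mL = 28.84848 mg/mL = 28848.48 mcg/mL
Rate = 164088 mcg/hr ÷ 28848.48 mcg/mL = 5.687924 mL/hr
Volume infused so far = 5.687924 mL/hr × 2.2 hr = 12.51343 mL
Volume remaining = 66 − 12.51343 = 53.48657 mL
New rate:
Dose = 55.4 mcg/kg/min × 86 kg = 4764.4 mcg/min
4764.4 mcg/min × 60 min/hr = 285864 mcg/hr
Rate = 285864 mcg/hr ÷ 28848.48 mcg/mL = 9.909151 mL/hr
Time remaining = 53.48657 mL ÷ 9.909151 mL/hr = 5.397694 hr

5.4 hours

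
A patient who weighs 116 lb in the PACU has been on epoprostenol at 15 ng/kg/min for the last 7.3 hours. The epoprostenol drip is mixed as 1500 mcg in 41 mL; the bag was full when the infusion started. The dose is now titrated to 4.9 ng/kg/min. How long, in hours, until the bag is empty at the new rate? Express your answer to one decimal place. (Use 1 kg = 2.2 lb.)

Initial rate:
Weight = 116 lb ÷ 2.2 lb/kg = 52.72727 kg
Dose = 15 ng/kg/min × 52.72727 kg = 790.9091 ng/min
790.9091 ng/min × 60 min/hr = 47454.55 ng/hr
Concentration = 1500 mcg ÷ 41 mL = 36.58537 mcg/mL = 36585.37 ng/mL
Rate = 47454.55 ng/hr ÷ 36585.37 ng/mL = 1.297091 mL/hr
Volume infused so far = 1.297091 mL/hr × 7.3 hr = 9.468764 mL
Volume remaining = 41 − 9.468764 = 31.53124 mL
New rate:
Dose = 4.9 ng/kg/min × 52.72727 kg = 258.3636 ng/min
258.3636 ng/min × 60 min/hr = 15501.82 ng/hr
Rate = 15501.82 ng/hr ÷ 36585.37 ng/mL = 0.4237164 mL/hr
Time remaining = 31.53124 mL ÷ 0.4237164 mL/hr = 74.4159 hr

74.4 hours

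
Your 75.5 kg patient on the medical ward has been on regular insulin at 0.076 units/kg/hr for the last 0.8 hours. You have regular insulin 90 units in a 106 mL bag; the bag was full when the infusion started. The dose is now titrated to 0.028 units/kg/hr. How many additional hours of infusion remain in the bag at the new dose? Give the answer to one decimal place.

Initial rate:
Dose = 0.076 units/kg/hr × 75.5 kg = 5.738 units/hr
Concentration = 90 units ÷ 106 mL = 0.8490566 units/mL
Rate = 5.738 units/hr ÷ 0.8490566 units/mL = 6.758089 mL/hr
Volume infused so far = 6.758089 mL/hr × 0.8 hr = 5.406471 mL
Volume remaining = 106 − 5.406471 = 100.5935 mL
New rate:
Dose = 0.028 units/kg/hr × 75.5 kg = 2.114 units/hr
Rate = 2.114 units/hr ÷ 0.8490566 units/mL = 2.489822 mL/hr
Time remaining = 100.5935 mL ÷ 2.489822 mL/hr = 40.40189 hr

40.4 hours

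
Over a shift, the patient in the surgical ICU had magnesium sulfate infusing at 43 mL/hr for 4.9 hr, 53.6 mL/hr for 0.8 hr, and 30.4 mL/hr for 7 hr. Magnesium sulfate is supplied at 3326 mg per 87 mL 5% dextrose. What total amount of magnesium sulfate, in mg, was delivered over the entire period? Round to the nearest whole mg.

Concentration = 3326 mg ÷ 87 mL = 38.22989 mg/mL
Stage 1: 43 mL/hr × 4.9 hr = 210.7 mL → 210.7 mL × 38.22989 mg/mL = 8055.037 mg
Stage 2: 53.6 mL/hr × 0.8 hr = 42.88 mL → 42.88 mL × 38.22989 mg/mL = 1639.297 mg
Stage 3: 30.4 mL/hr × 7 hr = 212.8 mL → 212.8 mL × 38.22989 mg/mL = 8135.32 mg
Total = 8055.037 + 1639.297 + 8135.32 = 17829.65 mg

17830 mg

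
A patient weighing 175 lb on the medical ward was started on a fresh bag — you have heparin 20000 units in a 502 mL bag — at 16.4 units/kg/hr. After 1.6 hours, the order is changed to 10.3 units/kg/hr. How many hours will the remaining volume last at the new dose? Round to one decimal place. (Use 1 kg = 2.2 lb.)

21.9 hours

Initial rate:
Weight = 175 lb ÷ 2.2 lb/kg = 79.54545 kg
Dose = 16.4 units/kg/hr × 79.54545 kg = 1304.545 units/hr
Concentration = 20000 units ÷ 502 mL = 39.84064 units/mL
Rate = 1304.545 units/hr ÷ 39.84064 units/mL = 32.74409 mL/hr
Volume infused so far = 32.74409 mL/hr × 1.6 hr = 52.39055 mL
Volume remaining = 502 − 52.39055 = 449.6095 mL
New rate:
Dose = 10.3 units/kg/hr × 79.54545 kg = 819.3182 units/hr
Rate = 819.3182 units/hr ÷ 39.84064 units/mL = 20.56489 mL/hr
Time remaining = 449.6095 mL ÷ 20.56489 mL/hr = 21.86297 hr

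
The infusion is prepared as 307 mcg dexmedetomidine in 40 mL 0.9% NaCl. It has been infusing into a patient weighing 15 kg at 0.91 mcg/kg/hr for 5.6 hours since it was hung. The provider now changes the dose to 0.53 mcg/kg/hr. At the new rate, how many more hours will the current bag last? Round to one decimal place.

Initial rate:
Dose = 0.91 mcg/kg/hr × 15 kg = 13.65 mcg/hr
Concentration = 307 mcg ÷ 40 mL = 7.675 mcg/mL
Rate = 13.65 mcg/hr ÷ 7.675 mcg/mL = 1.778502 mL/hr
Volume infused so far = 1.778502 mL/hr × 5.6 hr = 9.959609 mL
Volume remaining = 40 − 9.959609 = 30.04039 mL
New rate:
Dose = 0.53 mcg/kg/hr × 15 kg = 7.95 mcg/hr
Rate = 7.95 mcg/hr ÷ 7.675 mcg/mL = 1.035831 mL/hr
Time remaining = 30.04039 mL ÷ 1.035831 mL/hr = 29.00126 hr

29.0 hours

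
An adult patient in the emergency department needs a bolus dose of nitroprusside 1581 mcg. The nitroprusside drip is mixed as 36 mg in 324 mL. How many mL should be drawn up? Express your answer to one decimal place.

Concentration = 36 mg ÷ 324 mL = 0.1111111 mg/mL = 111.1111 mcg/mL
Volume = 1581 mcg ÷ 111.1111 mcg/mL = 14.229 mL

14.2 mL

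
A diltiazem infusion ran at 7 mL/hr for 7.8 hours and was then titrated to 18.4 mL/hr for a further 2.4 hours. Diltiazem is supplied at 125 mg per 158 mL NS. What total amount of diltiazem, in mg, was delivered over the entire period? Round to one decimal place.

78.1 mg

Concentration = 125 mg ÷ 158 mL = 0.7911392 mg/mL
Stage 1: 7 mL/hr × 7.8 hr = 54.6 mL → 54.6 mL × 0.7911392 mg/mL = 43.1962 mg
Stage 2: 18.4 mL/hr × 2.4 hr = 44.16 mL → 44.16 mL × 0.7911392 mg/mL = 34.93671 mg
Total = 43.1962 + 34.93671 = 78.13291 mg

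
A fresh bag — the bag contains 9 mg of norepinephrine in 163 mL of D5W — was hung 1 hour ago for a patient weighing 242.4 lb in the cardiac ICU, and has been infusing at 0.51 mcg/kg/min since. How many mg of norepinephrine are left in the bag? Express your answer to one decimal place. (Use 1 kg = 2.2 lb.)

Weight = 242.4 lb ÷ 2.2 lb/kg = 110.1818 kg
Dose = 0.51 mcg/kg/min × 110.1818 kg = 56.19273 mcg/min
56.19273 mcg/min × 60 min/hr = 3371.564 mcg/hr
Concentration = 9 mg ÷ 163 mL = 0.05521472 mg/mL = 55.21472 mcg/mL
Rate = 3371.564 mcg/hr ÷ 55.21472 mcg/mL = 61.06276 mL/hr
Volume infused = 61.06276 mL/hr × 1 hr = 61.06276 mL
Volume remaining = 163 − 61.06276 = 101.9372 mL
Drug remaining = 101.9372 mL × 55.21472 mcg/mL = 5628.436 mcg = 5.628436 mg

5.6 mg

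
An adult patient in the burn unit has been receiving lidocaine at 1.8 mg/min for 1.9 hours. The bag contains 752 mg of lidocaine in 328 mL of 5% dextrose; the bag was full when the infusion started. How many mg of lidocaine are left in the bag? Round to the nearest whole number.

547 mg

1.8 mg/min × 60 min/hr = 108 mg/hr
Concentration = 752 mg ÷ 328 mL = 2.292683 mg/mL
Rate = 108 mg/hr ÷ 2.292683 mg/mL = 47.10638 mL/hr
Volume infused = 47.10638 mL/hr × 1.9 hr = 89.50213 mL
Volume remaining = 328 − 89.50213 = 238.4979 mL
Drug remaining = 238.4979 mL × 2.292683 mg/mL = 546.8 mg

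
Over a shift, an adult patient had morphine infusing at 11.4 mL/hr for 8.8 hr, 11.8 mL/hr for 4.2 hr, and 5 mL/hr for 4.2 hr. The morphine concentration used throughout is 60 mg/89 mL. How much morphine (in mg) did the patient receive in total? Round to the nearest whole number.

115 mg

Concentration = 60 mg ÷ 89 mL = 0.6741573 mg/mL
Stage 1: 11.4 mL/hr × 8.8 hr = 100.32 mL → 100.32 mL × 0.6741573 mg/mL = 67.63146 mg
Stage 2: 11.8 mL/hr × 4.2 hr = 49.56 mL → 49.56 mL × 0.6741573 mg/mL = 33.41124 mg
Stage 3: 5 mL/hr × 4.2 hr = 21 mL → 21 mL × 0.6741573 mg/mL = 14.1573 mg
Total = 67.63146 + 33.41124 + 14.1573 = 115.2 mg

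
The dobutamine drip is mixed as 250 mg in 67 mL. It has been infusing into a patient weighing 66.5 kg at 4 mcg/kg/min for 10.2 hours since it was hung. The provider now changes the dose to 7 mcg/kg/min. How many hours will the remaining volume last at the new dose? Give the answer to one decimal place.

Initial rate:
Dose = 4 mcg/kg/min × 66.5 kg = 266 mcg/min
266 mcg/min × 60 min/hr = 15960 mcg/hr
Concentration = 250 mg ÷ 67 mL = 3.731343 mg/mL = 3731.343 mcg/mL
Rate = 15960 mcg/hr ÷ 3731.343 mcg/mL = 4.27728 mL/hr
Volume infused so far = 4.27728 mL/hr × 10.2 hr = 43.62826 mL
Volume remaining = 67 − 43.62826 = 23.37174 mL
New rate:
Dose = 7 mcg/kg/min × 66.5 kg = 465.5 mcg/min
465.5 mcg/min × 60 min/hr = 27930 mcg/hr
Rate = 27930 mcg/hr ÷ 3731.343 mcg/mL = 7.48524 mL/hr
Time remaining = 23.37174 mL ÷ 7.48524 mL/hr = 3.122377 hr

3.1 hours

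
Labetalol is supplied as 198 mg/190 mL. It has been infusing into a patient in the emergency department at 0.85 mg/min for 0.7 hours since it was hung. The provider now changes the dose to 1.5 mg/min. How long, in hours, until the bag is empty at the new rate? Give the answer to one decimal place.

Initial rate:
0.85 mg/min × 60 min/hr = 51 mg/hr
Concentration = 198 mg ÷ 190 mL = 1.042105 mg/mL
Rate = 51 mg/hr ÷ 1.042105 mg/mL = 48.93939 mL/hr
Volume infused so far = 48.93939 mL/hr × 0.7 hr = 34.25758 mL
Volume remaining = 190 − 34.25758 = 155.7424 mL
New rate:
1.5 mg/min × 60 min/hr = 90 mg/hr
Rate = 90 mg/hr ÷ 1.042105 mg/mL = 86.36364 mL/hr
Time remaining = 155.7424 mL ÷ 86.36364 mL/hr = 1.803333 hr

1.8 hours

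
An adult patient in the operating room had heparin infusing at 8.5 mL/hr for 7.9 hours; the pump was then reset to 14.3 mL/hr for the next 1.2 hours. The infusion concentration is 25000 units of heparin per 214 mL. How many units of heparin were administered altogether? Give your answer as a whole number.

Concentration = 25000 units ÷ 214 mL = 116.8224 units/mL
Stage 1: 8.5 mL/hr × 7.9 hr = 67.15 mL → 67.15 mL × 116.8224 units/mL = 7844.626 units
Stage 2: 14.3 mL/hr × 1.2 hr = 17.16 mL → 17.16 mL × 116.8224 units/mL = 2004.673 units
Total = 7844.626 + 2004.673 = 9849.299 units

9849 units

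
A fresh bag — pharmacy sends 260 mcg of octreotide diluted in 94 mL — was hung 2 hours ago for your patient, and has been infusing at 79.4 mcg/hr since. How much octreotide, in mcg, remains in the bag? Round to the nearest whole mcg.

101 mcg

Concentration = 260 mcg ÷ 94 mL = 2.765957 mcg/mL
Rate = 79.4 mcg/hr ÷ 2.765957 mcg/mL = 28.70615 mL/hr
Volume infused = 28.70615 mL/hr × 2 hr = 57.41231 mL
Volume remaining = 94 − 57.41231 = 36.58769 mL
Drug remaining = 36.58769 mL × 2.765957 mcg/mL = 101.2 mcg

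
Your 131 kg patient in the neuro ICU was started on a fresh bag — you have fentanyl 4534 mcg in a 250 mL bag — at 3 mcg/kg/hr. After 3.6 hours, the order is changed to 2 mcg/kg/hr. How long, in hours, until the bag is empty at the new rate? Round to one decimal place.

Initial rate:
Dose = 3 mcg/kg/hr × 131 kg = 393 mcg/hr
Concentration = 4534 mcg ÷ 250 mL = 18.136 mcg/mL
Rate = 393 mcg/hr ÷ 18.136 mcg/mL = 21.66961 mL/hr
Volume infused so far = 21.66961 mL/hr × 3.6 hr = 78.01059 mL
Volume remaining = 250 − 78.01059 = 171.9894 mL
New rate:
Dose = 2 mcg/kg/hr × 131 kg = 262 mcg/hr
Rate = 262 mcg/hr ÷ 18.136 mcg/mL = 14.4464 mL/hr
Time remaining = 171.9894 mL ÷ 14.4464 mL/hr = 11.90534 hr

11.9 hours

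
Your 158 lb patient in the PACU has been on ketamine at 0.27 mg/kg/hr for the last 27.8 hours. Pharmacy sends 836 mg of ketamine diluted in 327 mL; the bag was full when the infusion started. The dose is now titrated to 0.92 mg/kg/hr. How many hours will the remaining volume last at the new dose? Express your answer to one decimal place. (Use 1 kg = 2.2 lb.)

4.5 hours

Initial rate:
Weight = 158 lb ÷ 2.2 lb/kg = 71.81818 kg
Dose = 0.27 mg/kg/hr × 71.81818 kg = 19.39091 mg/hr
Concentration = 836 mg ÷ 327 mL = 2.556575 mg/mL
Rate = 19.39091 mg/hr ÷ 2.556575 mg/mL = 7.584722 mL/hr
Volume infused so far = 7.584722 mL/hr × 27.8 hr = 210.8553 mL
Volume remaining = 327 − 210.8553 = 116.1447 mL
New rate:
Dose = 0.92 mg/kg/hr × 71.81818 kg = 66.07273 mg/hr
Rate = 66.07273 mg/hr ÷ 2.556575 mg/mL = 25.84424 mL/hr
Time remaining = 116.1447 mL ÷ 25.84424 mL/hr = 4.494029 hr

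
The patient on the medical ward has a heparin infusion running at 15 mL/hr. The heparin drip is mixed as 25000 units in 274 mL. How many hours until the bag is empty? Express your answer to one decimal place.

Duration = 274 mL ÷ 15 mL/hr = 18.26667 hr

18.3 hours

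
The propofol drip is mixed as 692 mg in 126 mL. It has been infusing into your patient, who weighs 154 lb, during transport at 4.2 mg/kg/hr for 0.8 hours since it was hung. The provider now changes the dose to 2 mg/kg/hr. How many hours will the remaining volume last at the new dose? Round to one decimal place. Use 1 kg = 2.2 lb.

3.3 hours

Initial rate:
Weight = 154 lb ÷ 2.2 lb/kg = 70 kg
Dose = 4.2 mg/kg/hr × 70 kg = 294 mg/hr
Concentration = 692 mg ÷ 126 mL = 5.492063 mg/mL
Rate = 294 mg/hr ÷ 5.492063 mg/mL = 53.53179 mL/hr
Volume infused so far = 53.53179 mL/hr × 0.8 hr = 42.82543 mL
Volume remaining = 126 − 42.82543 = 83.17457 mL
New rate:
Dose = 2 mg/kg/hr × 70 kg = 140 mg/hr
Rate = 140 mg/hr ÷ 5.492063 mg/mL = 25.49133 mL/hr
Time remaining = 83.17457 mL ÷ 25.49133 mL/hr = 3.262857 hr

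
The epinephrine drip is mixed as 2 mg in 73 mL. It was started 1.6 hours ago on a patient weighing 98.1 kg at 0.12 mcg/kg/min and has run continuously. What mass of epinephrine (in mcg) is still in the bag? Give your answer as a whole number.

870 mcg

Dose = 0.12 mcg/kg/min × 98.1 kg = 11.772 mcg/min
11.772 mcg/min × 60 min/hr = 706.32 mcg/hr
Concentration = 2 mg ÷ 73 mL = 0.02739726 mg/mL = 27.39726 mcg/mL
Rate = 706.32 mcg/hr ÷ 27.39726 mcg/mL = 25.78068 mL/hr
Volume infused = 25.78068 mL/hr × 1.6 hr = 41.24909 mL
Volume remaining = 73 − 41.24909 = 31.75091 mL
Drug remaining = 31.75091 mL × 27.39726 mcg/mL = 869.888 mcg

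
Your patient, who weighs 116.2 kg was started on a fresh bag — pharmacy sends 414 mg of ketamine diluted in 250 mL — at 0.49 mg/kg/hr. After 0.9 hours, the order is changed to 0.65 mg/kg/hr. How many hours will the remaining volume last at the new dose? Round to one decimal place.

4.8 hours

Initial rate:
Dose = 0.49 mg/kg/hr × 116.2 kg = 56.938 mg/hr
Concentration = 414 mg ÷ 250 mL = 1.656 mg/mL
Rate = 56.938 mg/hr ÷ 1.656 mg/mL = 34.38285 mL/hr
Volume infused so far = 34.38285 mL/hr × 0.9 hr = 30.94457 mL
Volume remaining = 250 − 30.94457 = 219.0554 mL
New rate:
Dose = 0.65 mg/kg/hr × 116.2 kg = 75.53 mg/hr
Rate = 75.53 mg/hr ÷ 1.656 mg/mL = 45.6099 mL/hr
Time remaining = 219.0554 mL ÷ 45.6099 mL/hr = 4.802804 hr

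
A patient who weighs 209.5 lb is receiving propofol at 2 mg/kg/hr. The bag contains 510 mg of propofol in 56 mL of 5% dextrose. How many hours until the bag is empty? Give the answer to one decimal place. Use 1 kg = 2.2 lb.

2.7 hours

Weight = 209.5 lb ÷ 2.2 lb/kg = 95.22727 kg
Dose = 2 mg/kg/hr × 95.22727 kg = 190.4545 mg/hr
Concentration = 510 mg ÷ 56 mL = 9.107143 mg/mL
Rate = 190.4545 mg/hr ÷ 9.107143 mg/mL = 20.91266 mL/hr
Duration = 56 mL ÷ 20.91266 mL/hr = 2.677804 hr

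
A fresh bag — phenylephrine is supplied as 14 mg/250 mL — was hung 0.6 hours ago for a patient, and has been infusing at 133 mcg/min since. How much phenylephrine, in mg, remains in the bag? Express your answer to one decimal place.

133 mcg/min × 60 min/hr = 7980 mcg/hr
Concentration = 14 mg ÷ 250 mL = 0.056 mg/mL = 56 mcg/mL
Rate = 7980 mcg/hr ÷ 56 mcg/mL = 142.5 mL/hr
Volume infused = 142.5 mL/hr × 0.6 hr = 85.5 mL
Volume remaining = 250 − 85.5 = 164.5 mL
Drug remaining = 164.5 mL × 56 mcg/mL = 9212 mcg = 9.212 mg

9.2 mg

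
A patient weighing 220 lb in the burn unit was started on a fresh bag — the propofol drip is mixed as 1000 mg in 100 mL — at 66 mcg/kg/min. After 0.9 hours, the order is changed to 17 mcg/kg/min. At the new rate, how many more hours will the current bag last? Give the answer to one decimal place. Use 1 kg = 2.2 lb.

Initial rate:
Weight = 220 lb ÷ 2.2 lb/kg = 100 kg
Dose = 66 mcg/kg/min × 100 kg = 6600 mcg/min
6600 mcg/min × 60 min/hr = 396000 mcg/hr
Concentration = 1000 mg ÷ 100 mL = 10 mg/mL = 10000 mcg/mL
Rate = 396000 mcg/hr ÷ 10000 mcg/mL = 39.6 mL/hr
Volume infused so far = 39.6 mL/hr × 0.9 hr = 35.64 mL
Volume remaining = 100 − 35.64 = 64.36 mL
New rate:
Dose = 17 mcg/kg/min × 100 kg = 1700 mcg/min
1700 mcg/min × 60 min/hr = 102000 mcg/hr
Rate = 102000 mcg/hr ÷ 10000 mcg/mL = 10.2 mL/hr
Time remaining = 64.36 mL ÷ 10.2 mL/hr = 6.309804 hr

6.3 hours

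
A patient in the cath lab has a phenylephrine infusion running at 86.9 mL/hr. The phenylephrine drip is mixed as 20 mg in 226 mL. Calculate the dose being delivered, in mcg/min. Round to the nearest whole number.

Concentration = 20 mg ÷ 226 mL = 0.08849558 mg/mL = 88.49558 mcg/mL
Drug rate = 86.9 mL/hr × 88.49558 mcg/mL = 7690.265 mcg/hr
7690.265 mcg/hr ÷ 60 min/hr = 128.1711 mcg/min

128 mcg/min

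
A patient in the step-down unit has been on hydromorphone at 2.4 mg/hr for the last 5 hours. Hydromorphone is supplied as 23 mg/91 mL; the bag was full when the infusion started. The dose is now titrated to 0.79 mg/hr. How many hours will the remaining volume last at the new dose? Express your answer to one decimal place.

Initial rate:
Concentration = 23 mg ÷ 91 mL = 0.2527473 mg/mL
Rate = 2.4 mg/hr ÷ 0.2527473 mg/mL = 9.495652 mL/hr
Volume infused so far = 9.495652 mL/hr × 5 hr = 47.47826 mL
Volume remaining = 91 − 47.47826 = 43.52174 mL
New rate:
Rate = 0.79 mg/hr ÷ 0.2527473 mg/mL = 3.125652 mL/hr
Time remaining = 43.52174 mL ÷ 3.125652 mL/hr = 13.92405 hr

13.9 hours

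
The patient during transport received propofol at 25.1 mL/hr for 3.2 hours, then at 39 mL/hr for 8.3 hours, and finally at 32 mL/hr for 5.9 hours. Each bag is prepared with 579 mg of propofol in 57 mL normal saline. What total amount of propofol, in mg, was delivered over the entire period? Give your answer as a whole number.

6022 mg

Concentration = 579 mg ÷ 57 mL = 10.15789 mg/mL
Stage 1: 25.1 mL/hr × 3.2 hr = 80.32 mL → 80.32 mL × 10.15789 mg/mL = 815.8821 mg
Stage 2: 39 mL/hr × 8.3 hr = 323.7 mL → 323.7 mL × 10.15789 mg/mL = 3288.111 mg
Stage 3: 32 mL/hr × 5.9 hr = 188.8 mL → 188.8 mL × 10.15789 mg/mL = 1917.811 mg
Total = 815.8821 + 3288.111 + 1917.811 = 6021.803 mg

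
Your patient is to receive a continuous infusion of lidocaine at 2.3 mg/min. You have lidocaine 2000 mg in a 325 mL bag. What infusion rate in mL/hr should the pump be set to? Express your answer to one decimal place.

2.3 mg/min × 60 min/hr = 138 mg/hr
Concentration = 2000 mg ÷ 325 mL = 6.153846 mg/mL
Rate = 138 mg/hr ÷ 6.153846 mg/mL = 22.425 mL/hr

22.4 mL/hr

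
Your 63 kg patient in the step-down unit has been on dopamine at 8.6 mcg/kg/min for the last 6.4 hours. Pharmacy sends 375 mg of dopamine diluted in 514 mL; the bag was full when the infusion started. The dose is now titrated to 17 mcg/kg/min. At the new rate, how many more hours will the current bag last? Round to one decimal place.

2.6 hours

Initial rate:
Dose = 8.6 mcg/kg/min × 63 kg = 541.8 mcg/min
541.8 mcg/min × 60 min/hr = 32508 mcg/hr
Concentration = 375 mg ÷ 514 mL = 0.729572 mg/mL = 729.572 mcg/mL
Rate = 32508 mcg/hr ÷ 729.572 mcg/mL = 44.55763 mL/hr
Volume infused so far = 44.55763 mL/hr × 6.4 hr = 285.1688 mL
Volume remaining = 514 − 285.1688 = 228.8312 mL
New rate:
Dose = 17 mcg/kg/min × 63 kg = 1071 mcg/min
1071 mcg/min × 60 min/hr = 64260 mcg/hr
Rate = 64260 mcg/hr ÷ 729.572 mcg/mL = 88.07904 mL/hr
Time remaining = 228.8312 mL ÷ 88.07904 mL/hr = 2.598021 hr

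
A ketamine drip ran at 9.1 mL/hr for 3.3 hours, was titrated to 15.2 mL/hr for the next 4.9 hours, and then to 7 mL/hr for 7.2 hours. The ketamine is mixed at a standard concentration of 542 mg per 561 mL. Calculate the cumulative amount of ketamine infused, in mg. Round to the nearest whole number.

Concentration = 542 mg ÷ 561 mL = 0.9661319 mg/mL
Stage 1: 9.1 mL/hr × 3.3 hr = 30.03 mL → 30.03 mL × 0.9661319 mg/mL = 29.01294 mg
Stage 2: 15.2 mL/hr × 4.9 hr = 74.48 mL → 74.48 mL × 0.9661319 mg/mL = 71.9575 mg
Stage 3: 7 mL/hr × 7.2 hr = 50.4 mL → 50.4 mL × 0.9661319 mg/mL = 48.69305 mg
Total = 29.01294 + 71.9575 + 48.69305 = 149.6635 mg

150 mg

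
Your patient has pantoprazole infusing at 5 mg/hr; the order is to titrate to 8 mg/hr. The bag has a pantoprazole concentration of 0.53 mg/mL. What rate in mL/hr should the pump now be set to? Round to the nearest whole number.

15 mL/hr

Rate = 8 mg/hr ÷ 0.53 mg/mL = 15.09434 mL/hr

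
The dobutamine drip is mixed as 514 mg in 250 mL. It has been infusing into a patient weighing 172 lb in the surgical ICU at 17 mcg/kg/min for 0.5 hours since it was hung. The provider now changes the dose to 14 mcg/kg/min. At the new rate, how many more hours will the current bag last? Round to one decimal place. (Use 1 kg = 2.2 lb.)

Initial rate:
Weight = 172 lb ÷ 2.2 lb/kg = 78.18182 kg
Dose = 17 mcg/kg/min × 78.18182 kg = 1329.091 mcg/min
1329.091 mcg/min × 60 min/hr = 79745.45 mcg/hr
Concentration = 514 mg ÷ 250 mL = 2.056 mg/mL = 2056 mcg/mL
Rate = 79745.45 mcg/hr ÷ 2056 mcg/mL = 38.7867 mL/hr
Volume infused so far = 38.7867 mL/hr × 0.5 hr = 19.39335 mL
Volume remaining = 250 − 19.39335 = 230.6067 mL
New rate:
Dose = 14 mcg/kg/min × 78.18182 kg = 1094.545 mcg/min
1094.545 mcg/min × 60 min/hr = 65672.73 mcg/hr
Rate = 65672.73 mcg/hr ÷ 2056 mcg/mL = 31.94199 mL/hr
Time remaining = 230.6067 mL ÷ 31.94199 mL/hr = 7.219546 hr

7.2 hours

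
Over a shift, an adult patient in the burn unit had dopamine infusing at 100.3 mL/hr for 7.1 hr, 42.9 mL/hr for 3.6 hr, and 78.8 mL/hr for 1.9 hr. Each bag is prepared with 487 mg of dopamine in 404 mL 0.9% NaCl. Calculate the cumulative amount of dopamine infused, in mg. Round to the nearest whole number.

1225 mg

Concentration = 487 mg ÷ 404 mL = 1.205446 mg/mL
Stage 1: 100.3 mL/hr × 7.1 hr = 712.13 mL → 712.13 mL × 1.205446 mg/mL = 858.4339 mg
Stage 2: 42.9 mL/hr × 3.6 hr = 154.44 mL → 154.44 mL × 1.205446 mg/mL = 186.169 mg
Stage 3: 78.8 mL/hr × 1.9 hr = 149.72 mL → 149.72 mL × 1.205446 mg/mL = 180.4793 mg
Total = 858.4339 + 186.169 + 180.4793 = 1225.082 mg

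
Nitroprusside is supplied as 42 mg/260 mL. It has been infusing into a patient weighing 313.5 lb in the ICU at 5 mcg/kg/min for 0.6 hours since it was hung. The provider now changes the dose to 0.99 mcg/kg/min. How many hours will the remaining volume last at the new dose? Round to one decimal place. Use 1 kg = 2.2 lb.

Initial rate:
Weight = 313.5 lb ÷ 2.2 lb/kg = 142.5 kg
Dose = 5 mcg/kg/min × 142.5 kg = 712.5 mcg/min
712.5 mcg/min × 60 min/hr = 42750 mcg/hr
Concentration = 42 mg ÷ 260 mL = 0.1615385 mg/mL = 161.5385 mcg/mL
Rate = 42750 mcg/hr ÷ 161.5385 mcg/mL = 264.6429 mL/hr
Volume infused so far = 264.6429 mL/hr × 0.6 hr = 158.7857 mL
Volume remaining = 260 − 158.7857 = 101.2143 mL
New rate:
Dose = 0.99 mcg/kg/min × 142.5 kg = 141.075 mcg/min
141.075 mcg/min × 60 min/hr = 8464.5 mcg/hr
Rate = 8464.5 mcg/hr ÷ 161.5385 mcg/mL = 52.39929 mL/hr
Time remaining = 101.2143 mL ÷ 52.39929 mL/hr = 1.931597 hr

1.9 hours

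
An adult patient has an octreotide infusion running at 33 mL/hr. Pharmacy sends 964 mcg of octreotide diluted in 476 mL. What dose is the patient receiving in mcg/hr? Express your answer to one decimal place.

66.8 mcg/hr

Concentration = 964 mcg ÷ 476 mL = 2.02521 mcg/mL
Drug rate = 33 mL/hr × 2.02521 mcg/mL = 66.83193 mcg/hr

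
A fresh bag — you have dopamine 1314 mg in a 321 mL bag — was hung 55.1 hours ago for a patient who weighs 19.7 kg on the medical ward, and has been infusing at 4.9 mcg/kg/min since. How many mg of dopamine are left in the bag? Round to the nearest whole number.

Dose = 4.9 mcg/kg/min × 19.7 kg = 96.53 mcg/min
96.53 mcg/min × 60 min/hr = 5791.8 mcg/hr
Concentration = 1314 mg ÷ 321 mL = 4.093458 mg/mL = 4093.458 mcg/mL
Rate = 5791.8 mcg/hr ÷ 4093.458 mcg/mL = 1.414892 mL/hr
Volume infused = 1.414892 mL/hr × 55.1 hr = 77.96054 mL
Volume remaining = 321 − 77.96054 = 243.0395 mL
Drug remaining = 243.0395 mL × 4093.458 mcg/mL = 994871.8 mcg = 994.8718 mg

995 mg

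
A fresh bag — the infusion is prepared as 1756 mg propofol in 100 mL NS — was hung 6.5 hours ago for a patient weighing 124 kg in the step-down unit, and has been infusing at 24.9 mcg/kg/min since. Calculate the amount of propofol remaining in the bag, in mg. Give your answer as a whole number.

Dose = 24.9 mcg/kg/min × 124 kg = 3087.6 mcg/min
3087.6 mcg/min × 60 min/hr = 185256 mcg/hr
Concentration = 1756 mg ÷ 100 mL = 17.56 mg/mL = 17560 mcg/mL
Rate = 185256 mcg/hr ÷ 17560 mcg/mL = 10.54989 mL/hr
Volume infused = 10.54989 mL/hr × 6.5 hr = 68.57426 mL
Volume remaining = 100 − 68.57426 = 31.42574 mL
Drug remaining = 31.42574 mL × 17560 mcg/mL = 551836 mcg = 551.836 mg

552 mg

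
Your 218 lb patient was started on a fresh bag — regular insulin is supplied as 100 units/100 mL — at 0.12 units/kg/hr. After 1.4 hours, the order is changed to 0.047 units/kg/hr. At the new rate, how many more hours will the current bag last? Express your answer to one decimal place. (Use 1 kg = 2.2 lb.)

Initial rate:
Weight = 218 lb ÷ 2.2 lb/kg = 99.09091 kg
Dose = 0.12 units/kg/hr × 99.09091 kg = 11.89091 units/hr
Concentration = 100 units ÷ 100 mL = 1 units/mL
Rate = 11.89091 units/hr ÷ 1 units/mL = 11.89091 mL/hr
Volume infused so far = 11.89091 mL/hr × 1.4 hr = 16.64727 mL
Volume remaining = 100 − 16.64727 = 83.35273 mL
New rate:
Dose = 0.047 units/kg/hr × 99.09091 kg = 4.657273 units/hr
Rate = 4.657273 units/hr ÷ 1 units/mL = 4.657273 mL/hr
Time remaining = 83.35273 mL ÷ 4.657273 mL/hr = 17.89733 hr

17.9 hours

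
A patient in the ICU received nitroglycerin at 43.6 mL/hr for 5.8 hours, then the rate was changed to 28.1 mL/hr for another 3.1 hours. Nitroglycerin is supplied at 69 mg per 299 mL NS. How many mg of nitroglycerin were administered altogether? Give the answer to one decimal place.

78.5 mg

Concentration = 69 mg ÷ 299 mL = 0.2307692 mg/mL
Stage 1: 43.6 mL/hr × 5.8 hr = 252.88 mL → 252.88 mL × 0.2307692 mg/mL = 58.35692 mg
Stage 2: 28.1 mL/hr × 3.1 hr = 87.11 mL → 87.11 mL × 0.2307692 mg/mL = 20.10231 mg
Total = 58.35692 + 20.10231 = 78.45923 mg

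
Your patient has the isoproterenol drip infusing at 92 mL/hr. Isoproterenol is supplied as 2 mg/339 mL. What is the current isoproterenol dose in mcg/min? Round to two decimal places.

Concentration = 2 mg ÷ 339 mL = 0.005899705 mg/mL = 5.899705 mcg/mL
Drug rate = 92 mL/hr × 5.899705 mcg/mL = 542.7729 mcg/hr
542.7729 mcg/hr ÷ 60 min/hr = 9.046214 mcg/min

9.05 mcg/min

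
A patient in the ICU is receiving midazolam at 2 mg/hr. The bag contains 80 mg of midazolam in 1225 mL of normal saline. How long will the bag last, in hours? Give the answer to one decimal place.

Concentration = 80 mg ÷ 1225 mL = 0.06530612 mg/mL
Rate = 2 mg/hr ÷ 0.06530612 mg/mL = 30.625 mL/hr
Duration = 1225 mL ÷ 30.625 mL/hr = 40 hr

40.0 hours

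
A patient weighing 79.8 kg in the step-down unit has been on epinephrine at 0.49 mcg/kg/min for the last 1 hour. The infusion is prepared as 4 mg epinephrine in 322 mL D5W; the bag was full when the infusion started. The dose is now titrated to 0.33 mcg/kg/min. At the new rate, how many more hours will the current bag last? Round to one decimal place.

Initial rate:
Dose = 0.49 mcg/kg/min × 79.8 kg = 39.102 mcg/min
39.102 mcg/min × 60 min/hr = 2346.12 mcg/hr
Concentration = 4 mg ÷ 322 mL = 0.01242236 mg/mL = 12.42236 mcg/mL
Rate = 2346.12 mcg/hr ÷ 12.42236 mcg/mL = 188.8627 mL/hr
Volume infused so far = 188.8627 mL/hr × 1 hr = 188.8627 mL
Volume remaining = 322 − 188.8627 = 133.1373 mL
New rate:
Dose = 0.33 mcg/kg/min × 79.8 kg = 26.334 mcg/min
26.334 mcg/min × 60 min/hr = 1580.04 mcg/hr
Rate = 1580.04 mcg/hr ÷ 12.42236 mcg/mL = 127.1932 mL/hr
Time remaining = 133.1373 mL ÷ 127.1932 mL/hr = 1.046733 hr

1.0 hours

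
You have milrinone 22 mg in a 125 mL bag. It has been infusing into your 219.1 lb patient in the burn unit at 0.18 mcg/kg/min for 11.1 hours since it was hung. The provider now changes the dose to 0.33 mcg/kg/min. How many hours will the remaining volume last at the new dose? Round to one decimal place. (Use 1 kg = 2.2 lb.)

Initial rate:
Weight = 219.1 lb ÷ 2.2 lb/kg = 99.59091 kg
Dose = 0.18 mcg/kg/min × 99.59091 kg = 17.92636 mcg/min
17.92636 mcg/min × 60 min/hr = 1075.582 mcg/hr
Concentration = 22 mg ÷ 125 mL = 0.176 mg/mL = 176 mcg/mL
Rate = 1075.582 mcg/hr ÷ 176 mcg/mL = 6.11126 mL/hr
Volume infused so far = 6.11126 mL/hr × 11.1 hr = 67.83499 mL
Volume remaining = 125 − 67.83499 = 57.16501 mL
New rate:
Dose = 0.33 mcg/kg/min × 99.59091 kg = 32.865 mcg/min
32.865 mcg/min × 60 min/hr = 1971.9 mcg/hr
Rate = 1971.9 mcg/hr ÷ 176 mcg/mL = 11.20398 mL/hr
Time remaining = 57.16501 mL ÷ 11.20398 mL/hr = 5.102207 hr

5.1 hours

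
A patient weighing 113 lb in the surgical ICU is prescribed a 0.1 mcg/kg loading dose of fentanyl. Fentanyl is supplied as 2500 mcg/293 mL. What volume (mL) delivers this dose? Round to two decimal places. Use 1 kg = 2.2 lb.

0.60 mL

Weight = 113 lb ÷ 2.2 lb/kg = 51.36364 kg
Dose = 0.1 mcg/kg × 51.36364 kg = 5.136364 mcg
Concentration = 2500 mcg ÷ 293 mL = 8.532423 mcg/mL
Volume = 5.136364 mcg ÷ 8.532423 mcg/mL = 0.6019818 mL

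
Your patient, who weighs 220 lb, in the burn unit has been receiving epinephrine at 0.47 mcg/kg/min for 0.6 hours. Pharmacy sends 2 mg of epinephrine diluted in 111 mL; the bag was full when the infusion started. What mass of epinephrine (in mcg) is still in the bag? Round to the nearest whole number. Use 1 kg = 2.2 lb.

308 mcg

Weight = 220 lb ÷ 2.2 lb/kg = 100 kg
Dose = 0.47 mcg/kg/min × 100 kg = 47 mcg/min
47 mcg/min × 60 min/hr = 2820 mcg/hr
Concentration = 2 mg ÷ 111 mL = 0.01801802 mg/mL = 18.01802 mcg/mL
Rate = 2820 mcg/hr ÷ 18.01802 mcg/mL = 156.51 mL/hr
Volume infused = 156.51 mL/hr × 0.6 hr = 93.906 mL
Volume remaining = 111 − 93.906 = 17.094 mL
Drug remaining = 17.094 mL × 18.01802 mcg/mL = 308 mcg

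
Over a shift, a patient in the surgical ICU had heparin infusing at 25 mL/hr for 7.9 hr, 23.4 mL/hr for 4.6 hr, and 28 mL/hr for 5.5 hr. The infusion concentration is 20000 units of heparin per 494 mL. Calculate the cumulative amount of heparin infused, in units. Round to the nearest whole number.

Concentration = 20000 units ÷ 494 mL = 40.48583 units/mL
Stage 1: 25 mL/hr × 7.9 hr = 197.5 mL → 197.5 mL × 40.48583 units/mL = 7995.951 units
Stage 2: 23.4 mL/hr × 4.6 hr = 107.64 mL → 107.64 mL × 40.48583 units/mL = 4357.895 units
Stage 3: 28 mL/hr × 5.5 hr = 154 mL → 154 mL × 40.48583 units/mL = 6234.818 units
Total = 7995.951 + 4357.895 + 6234.818 = 18588.66 units

18589 units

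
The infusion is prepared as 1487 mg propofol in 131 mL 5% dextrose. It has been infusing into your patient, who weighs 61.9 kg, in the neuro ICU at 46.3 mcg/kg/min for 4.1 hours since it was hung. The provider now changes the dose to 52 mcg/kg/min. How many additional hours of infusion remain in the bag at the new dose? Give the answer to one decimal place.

Initial rate:
Dose = 46.3 mcg/kg/min × 61.9 kg = 2865.97 mcg/min
2865.97 mcg/min × 60 min/hr = 171958.2 mcg/hr
Concentration = 1487 mg ÷ 131 mL = 11.35115 mg/mL = 11351.15 mcg/mL
Rate = 171958.2 mcg/hr ÷ 11351.15 mcg/mL = 15.14897 mL/hr
Volume infused so far = 15.14897 mL/hr × 4.1 hr = 62.11079 mL
Volume remaining = 131 − 62.11079 = 68.88921 mL
New rate:
Dose = 52 mcg/kg/min × 61.9 kg = 3218.8 mcg/min
3218.8 mcg/min × 60 min/hr = 193128 mcg/hr
Rate = 193128 mcg/hr ÷ 11351.15 mcg/mL = 17.01397 mL/hr
Time remaining = 68.88921 mL ÷ 17.01397 mL/hr = 4.04898 hr

4.0 hours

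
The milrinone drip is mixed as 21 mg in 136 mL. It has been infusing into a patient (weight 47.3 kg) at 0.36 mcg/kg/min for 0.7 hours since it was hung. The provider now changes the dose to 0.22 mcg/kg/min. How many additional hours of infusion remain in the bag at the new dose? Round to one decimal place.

32.5 hours

Initial rate:
Dose = 0.36 mcg/kg/min × 47.3 kg = 17.028 mcg/min
17.028 mcg/min × 60 min/hr = 1021.68 mcg/hr
Concentration = 21 mg ÷ 136 mL = 0.1544118 mg/mL = 154.4118 mcg/mL
Rate = 1021.68 mcg/hr ÷ 154.4118 mcg/mL = 6.616594 mL/hr
Volume infused so far = 6.616594 mL/hr × 0.7 hr = 4.631616 mL
Volume remaining = 136 − 4.631616 = 131.3684 mL
New rate:
Dose = 0.22 mcg/kg/min × 47.3 kg = 10.406 mcg/min
10.406 mcg/min × 60 min/hr = 624.36 mcg/hr
Rate = 624.36 mcg/hr ÷ 154.4118 mcg/mL = 4.043474 mL/hr
Time remaining = 131.3684 mL ÷ 4.043474 mL/hr = 32.48899 hr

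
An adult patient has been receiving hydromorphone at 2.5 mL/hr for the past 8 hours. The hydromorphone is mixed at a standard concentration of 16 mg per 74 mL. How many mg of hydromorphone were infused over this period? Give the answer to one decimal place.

Concentration = 16 mg ÷ 74 mL = 0.2162162 mg/mL
Drug rate = 2.5 mL/hr × 0.2162162 mg/mL = 0.5405405 mg/hr
Total = 0.5405405 mg/hr × 8 hr = 4.324324 mg

4.3 mg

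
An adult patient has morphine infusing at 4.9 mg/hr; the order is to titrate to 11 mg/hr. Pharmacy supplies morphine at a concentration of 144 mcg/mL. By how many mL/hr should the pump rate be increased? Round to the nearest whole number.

At the current dose:
Concentration = 144 mcg/mL = 0.144 mg/mL
Rate = 4.9 mg/hr ÷ 0.144 mg/mL = 34.02778 mL/hr
At the new dose:
Rate = 11 mg/hr ÷ 0.144 mg/mL = 76.38889 mL/hr
Change = 76.38889 − 34.02778 = 42.36111 mL/hr → 42.36111 mL/hr increase

42 mL/hr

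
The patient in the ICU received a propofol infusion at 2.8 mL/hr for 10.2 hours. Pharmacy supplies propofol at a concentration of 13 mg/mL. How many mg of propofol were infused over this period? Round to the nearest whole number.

Concentration = 13 mg/mL = 13000 mcg/mL
Drug rate = 2.8 mL/hr × 13000 mcg/mL = 36400 mcg/hr
Total = 36400 mcg/hr × 10.2 hr = 371280 mcg = 371.28 mg

371 mg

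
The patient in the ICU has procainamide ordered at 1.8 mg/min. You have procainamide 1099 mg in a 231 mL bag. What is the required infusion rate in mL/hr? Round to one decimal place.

22.7 mL/hr

1.8 mg/min × 60 min/hr = 108 mg/hr
Concentration = 1099 mg ÷ 231 mL = 4.757576 mg/mL
Rate = 108 mg/hr ÷ 4.757576 mg/mL = 22.70064 mL/hr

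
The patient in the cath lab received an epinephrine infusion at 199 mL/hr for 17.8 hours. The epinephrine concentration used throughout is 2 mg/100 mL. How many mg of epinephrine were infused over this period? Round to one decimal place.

Concentration = 2 mg ÷ 100 mL = 0.02 mg/mL = 20 mcg/mL
Drug rate = 199 mL/hr × 20 mcg/mL = 3980 mcg/hr
Total = 3980 mcg/hr × 17.8 hr = 70844 mcg = 70.844 mg

70.8 mg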